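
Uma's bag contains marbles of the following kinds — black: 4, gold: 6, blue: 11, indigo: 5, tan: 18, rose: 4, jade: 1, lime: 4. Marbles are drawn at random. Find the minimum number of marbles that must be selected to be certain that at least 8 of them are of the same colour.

39

By pigeonhole, the 8 colours are the holes; the marbles drawn are the pigeons.
To avoid 8 of any one colour, the worst case takes at most 7 of each colour, or every marble of a colour that has fewer than 7.
That gives 4 + 6 + 7 + 5 + 7 + 4 + 1 + 4 = 38 marbles with no colour reaching 8.
The next marble forces some colour to 8, so 38 + 1 = 39.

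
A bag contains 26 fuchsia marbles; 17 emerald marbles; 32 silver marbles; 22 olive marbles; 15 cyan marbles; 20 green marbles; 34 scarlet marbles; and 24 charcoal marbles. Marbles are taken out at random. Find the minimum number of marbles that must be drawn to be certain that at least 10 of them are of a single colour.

73

By the pigeonhole principle, put each drawn marble into a box by colour. The largest draw with every box below 10 takes min(count, 9) from each colour.
Σ min(cᵢ, 9) = 9 + 9 + 9 + 9 + 9 + 9 + 9 + 9 = 72.
Draw number 72 + 1 = 73 must push one box to 10.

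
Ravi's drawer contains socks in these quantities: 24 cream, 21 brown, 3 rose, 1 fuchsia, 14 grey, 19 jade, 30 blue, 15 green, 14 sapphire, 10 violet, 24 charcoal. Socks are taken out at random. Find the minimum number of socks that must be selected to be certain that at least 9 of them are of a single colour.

77

By pigeonhole, put each drawn sock into a box by colour. The largest draw with every box below 9 takes min(count, 8) from each colour; colours with fewer than 8 contribute all they have.
Σ min(cᵢ, 8) = 8 + 8 + 3 + 1 + 8 + 8 + 8 + 8 + 8 + 8 + 8 = 76.
Draw number 76 + 1 = 77 must push one box to 9.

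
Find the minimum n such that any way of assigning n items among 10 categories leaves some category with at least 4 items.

With 30 items one could put exactly 3 in each of the 10 categories, and no category would reach 4.
By pigeonhole, one more item must land in a category that already has 3, giving it 4.
So 10 × 3 + 1 = 31 items are required.

31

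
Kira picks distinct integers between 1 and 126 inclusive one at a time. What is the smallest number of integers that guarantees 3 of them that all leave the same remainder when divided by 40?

81

By the pigeonhole principle, the 40 residue classes mod 40 are the pigeonholes.
With 80 integers one could put 2 in each residue class and have no class reach 3.
The 81st integer pushes some class to 3, so 40·2 + 1 = 81.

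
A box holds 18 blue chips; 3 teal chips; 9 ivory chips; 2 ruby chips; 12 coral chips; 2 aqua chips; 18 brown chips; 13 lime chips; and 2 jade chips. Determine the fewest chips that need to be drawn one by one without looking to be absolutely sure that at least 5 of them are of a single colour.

By pigeonhole, the 9 colours are the holes; the chips drawn are the pigeons.
To avoid 5 of any one colour, the worst case takes at most 4 of each colour, or every chip of a colour that has fewer than 4.
That gives 4 + 3 + 4 + 2 + 4 + 2 + 4 + 4 + 2 = 29 chips with no colour reaching 5.
The next chip forces some colour to 5, so 29 + 1 = 30.

30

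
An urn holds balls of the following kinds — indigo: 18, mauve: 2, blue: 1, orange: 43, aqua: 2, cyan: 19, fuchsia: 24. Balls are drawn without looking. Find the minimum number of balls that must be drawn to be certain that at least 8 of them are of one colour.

An adversary could hand out at most 7 balls per colour (mauve, blue, aqua run out sooner): 7 + 2 + 1 + 7 + 2 + 7 + 7 = 33 balls and still no colour has 8.
By the pigeonhole principle, one more ball lands in a colour already at 7, so 34 draws are enough and 33 are not.

34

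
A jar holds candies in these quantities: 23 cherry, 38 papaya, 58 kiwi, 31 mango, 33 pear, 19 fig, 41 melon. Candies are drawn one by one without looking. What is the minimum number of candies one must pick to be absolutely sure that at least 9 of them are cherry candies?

229

In the worst case for collecting cherry candies, every non-cherry candy comes out first.
There are 38 + 58 + 31 + 33 + 19 + 41 = 220 non-cherry candies altogether.
After those, each further candy must be cherry, so 220 + 9 = 229 draws guarantee 9 cherry candies.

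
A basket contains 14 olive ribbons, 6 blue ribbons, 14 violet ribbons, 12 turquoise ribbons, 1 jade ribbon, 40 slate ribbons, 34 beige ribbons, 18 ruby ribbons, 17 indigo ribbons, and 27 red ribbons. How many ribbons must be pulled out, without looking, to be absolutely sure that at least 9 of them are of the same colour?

Pigeonhole: put each drawn ribbon into a box by colour. The largest draw with every box below 9 takes min(count, 8) from each colour; colours with fewer than 8 contribute all they have.
Σ min(cᵢ, 8) = 8 + 6 + 8 + 8 + 1 + 8 + 8 + 8 + 8 + 8 = 71.
Draw number 71 + 1 = 72 must push one box to 9.

72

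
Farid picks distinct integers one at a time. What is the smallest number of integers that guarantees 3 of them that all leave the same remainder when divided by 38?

77

By the pigeonhole principle, the 38 residue classes mod 38 are the pigeonholes.
With 76 integers one could put 2 in each residue class and have no class reach 3.
The 77th integer pushes some class to 3, so 38·2 + 1 = 77.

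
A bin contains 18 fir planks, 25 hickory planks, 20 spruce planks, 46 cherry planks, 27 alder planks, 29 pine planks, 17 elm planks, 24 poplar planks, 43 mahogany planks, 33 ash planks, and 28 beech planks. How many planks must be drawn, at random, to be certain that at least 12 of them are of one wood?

122

The 11 woods are the holes; the planks drawn are the pigeons.
To avoid 12 of any one wood, the worst case takes at most 11 of each wood.
That gives 11 + 11 + 11 + 11 + 11 + 11 + 11 + 11 + 11 + 11 + 11 = 121 planks with no wood reaching 12.
The next plank forces some wood to 12, so 121 + 1 = 122.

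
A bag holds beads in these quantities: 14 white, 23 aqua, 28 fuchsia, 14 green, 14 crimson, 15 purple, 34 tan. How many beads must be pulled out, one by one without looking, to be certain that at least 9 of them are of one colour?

Put each drawn bead into a box by colour. The largest draw with every box below 9 takes min(count, 8) from each colour.
Σ min(cᵢ, 8) = 8 + 8 + 8 + 8 + 8 + 8 + 8 = 56.
Draw number 56 + 1 = 57 must push one box to 9.

57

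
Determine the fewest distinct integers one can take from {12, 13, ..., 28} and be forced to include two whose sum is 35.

Group the elements by complementary pair {x, 35−x}: {12,23}, {13,22}, {14,21}, …, giving 6 two-element pairs and 5 integers whose partner 35−x falls outside [12,28].
Treating each of those 11 groups as a pigeonhole, one can pick one integer per group — 11 integers — with no two summing to 35.
The 12th integer lands in an occupied pair, forcing a sum of 35.

12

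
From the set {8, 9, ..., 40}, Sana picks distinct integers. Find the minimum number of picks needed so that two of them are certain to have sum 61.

A set avoiding the sum 61 can contain at most one of each pair {x, 61−x}, plus the 13 elements whose complement lies outside the range.
The integers 8, …, 30 (23 of them) are such a set: any two sum to at least 8+9 = 17 and at most 29+30 = 59 < 61.
Any 24th integer completes one of the 10 pairs, so 24 choices force a sum of 61.

24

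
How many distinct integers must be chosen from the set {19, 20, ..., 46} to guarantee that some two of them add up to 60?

18

Group the elements by complementary pair {x, 60−x}: {19,41}, {20,40}, {21,39}, …, giving 11 two-element pairs, the single value 30 (it cannot pair with itself since the integers are distinct), and 5 integers whose partner 60−x falls outside [19,46].
Treating each of those 17 groups as a pigeonhole, one can pick one integer per group — 17 integers — with no two summing to 60.
The 18th integer lands in an occupied pair, forcing a sum of 60.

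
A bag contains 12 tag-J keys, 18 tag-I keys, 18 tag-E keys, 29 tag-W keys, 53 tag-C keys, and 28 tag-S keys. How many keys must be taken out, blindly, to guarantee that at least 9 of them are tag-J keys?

155

In the worst case for collecting tag-J keys, every non-tag-J key comes out first.
There are 18 + 18 + 29 + 53 + 28 = 146 non-tag-J keys altogether.
After those, each further key must be tag-J, so 146 + 9 = 155 draws guarantee 9 tag-J keys.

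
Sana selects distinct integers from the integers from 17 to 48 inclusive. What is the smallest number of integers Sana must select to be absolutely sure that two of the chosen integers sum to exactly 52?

24

Two chosen integers sum to 52 exactly when both halves of some pair {x, 52−x} with 17 ≤ x ≤ 52−x ≤ 35 are chosen — 9 such pairs.
The remaining 14 elements (those with no distinct partner in range) can never complete a 52-sum, so the worst case takes all of them and one from each pair: 14 + 9 = 23.
Pigeonhole: the 24th integer has to be the second member of some pair, so 23 + 1 = 24.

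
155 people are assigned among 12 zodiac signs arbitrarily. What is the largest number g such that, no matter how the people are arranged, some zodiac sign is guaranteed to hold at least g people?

Pigeonhole: the 12 zodiac signs are the holes and the 155 people are the pigeons.
If every zodiac sign held at most 12 people, the total would be at most 12 × 12 = 144, which is less than 155.
So some zodiac sign holds at least ⌈155/12⌉ = 13 people.

13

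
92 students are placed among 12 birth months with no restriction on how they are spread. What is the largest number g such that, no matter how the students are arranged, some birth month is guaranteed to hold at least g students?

8

The 12 birth months are the holes and the 92 students are the pigeons.
If every birth month held at most 7 students, the total would be at most 12 × 7 = 84, which is less than 92.
So some birth month holds at least ⌈92/12⌉ = 8 students.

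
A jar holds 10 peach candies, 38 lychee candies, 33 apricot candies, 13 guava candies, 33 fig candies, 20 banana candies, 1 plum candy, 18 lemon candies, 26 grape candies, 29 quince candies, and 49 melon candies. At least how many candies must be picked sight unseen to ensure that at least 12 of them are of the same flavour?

The 11 flavours are the holes; the candies drawn are the pigeons.
To avoid 12 of any one flavour, the worst case takes at most 11 of each flavour, or every candy of a flavour that has fewer than 11.
That gives 10 + 11 + 11 + 11 + 11 + 11 + 1 + 11 + 11 + 11 + 11 = 110 candies with no flavour reaching 12.
The next candy forces some flavour to 12, so 110 + 1 = 111.

111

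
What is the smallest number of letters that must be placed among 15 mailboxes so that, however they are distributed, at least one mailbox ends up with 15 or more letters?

With 210 letters one could put exactly 14 in each of the 15 mailboxes, and no mailbox would reach 15.
Pigeonhole: one more letter must land in a mailbox that already has 14, giving it 15.
So 15 × 14 + 1 = 211 letters are required.

211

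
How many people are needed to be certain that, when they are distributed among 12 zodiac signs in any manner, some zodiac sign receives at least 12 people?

133

With 132 people one could put exactly 11 in each of the 12 zodiac signs, and no zodiac sign would reach 12.
One more person must land in a zodiac sign that already has 11, giving it 12.
So 12 × 11 + 1 = 133 people are required.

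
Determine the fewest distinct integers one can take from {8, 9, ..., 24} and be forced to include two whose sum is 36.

Two chosen integers sum to 36 exactly when both halves of some pair {x, 36−x} with 12 ≤ x ≤ 36−x ≤ 24 are chosen — 6 such pairs.
The remaining 5 elements (those with no distinct partner in range) can never complete a 36-sum, so the worst case takes all of them and one from each pair: 5 + 6 = 11.
The 12th integer has to be the second member of some pair, so 11 + 1 = 12.

12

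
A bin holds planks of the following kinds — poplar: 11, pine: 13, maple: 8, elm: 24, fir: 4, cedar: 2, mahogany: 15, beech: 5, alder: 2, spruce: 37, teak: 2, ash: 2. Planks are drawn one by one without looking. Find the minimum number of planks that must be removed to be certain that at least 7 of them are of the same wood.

By the pigeonhole principle, put each drawn plank into a box by wood. The largest draw with every box below 7 takes min(count, 6) from each wood; woods with fewer than 6 contribute all they have.
Σ min(cᵢ, 6) = 6 + 6 + 6 + 6 + 4 + 2 + 6 + 5 + 2 + 6 + 2 + 2 = 53.
Draw number 53 + 1 = 54 must push one box to 7.

54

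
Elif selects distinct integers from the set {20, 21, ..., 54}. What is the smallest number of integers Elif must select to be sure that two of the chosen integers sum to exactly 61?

Two chosen integers sum to 61 exactly when both halves of some pair {x, 61−x} with 20 ≤ x ≤ 61−x ≤ 41 are chosen — 11 such pairs.
The remaining 13 elements (those with no distinct partner in range) can never complete a 61-sum, so the worst case takes all of them and one from each pair: 13 + 11 = 24.
The 25th integer has to be the second member of some pair, so 24 + 1 = 25.

25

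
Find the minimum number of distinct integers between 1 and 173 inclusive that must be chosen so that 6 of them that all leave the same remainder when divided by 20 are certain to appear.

101

The 20 residue classes mod 20 are the pigeonholes.
With 100 integers one could put 5 in each residue class and have no class reach 6.
The 101st integer pushes some class to 6, so 20·5 + 1 = 101.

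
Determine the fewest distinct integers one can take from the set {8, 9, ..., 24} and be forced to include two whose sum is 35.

11

Group the elements by complementary pair {x, 35−x}: {11,24}, {12,23}, {13,22}, …, giving 7 two-element pairs and 3 integers whose partner 35−x falls outside [8,24].
Pigeonhole: treating each of those 10 groups as a pigeonhole, one can pick one integer per group — 10 integers — with no two summing to 35.
The 11th integer lands in an occupied pair, forcing a sum of 35.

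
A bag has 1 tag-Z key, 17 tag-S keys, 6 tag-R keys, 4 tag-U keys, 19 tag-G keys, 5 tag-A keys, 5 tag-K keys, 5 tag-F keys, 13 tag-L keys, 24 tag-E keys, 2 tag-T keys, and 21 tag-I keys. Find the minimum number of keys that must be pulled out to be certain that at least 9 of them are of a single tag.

69

The 12 tags are the holes; the keys drawn are the pigeons.
To avoid 9 of any one tag, the worst case takes at most 8 of each tag, or every key of a tag that has fewer than 8.
That gives 1 + 8 + 6 + 4 + 8 + 5 + 5 + 5 + 8 + 8 + 2 + 8 = 68 keys with no tag reaching 9.
The next key forces some tag to 9, so 68 + 1 = 69.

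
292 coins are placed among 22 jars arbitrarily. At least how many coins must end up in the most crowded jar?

14

By pigeonhole, the 22 jars are the holes and the 292 coins are the pigeons.
If every jar held at most 13 coins, the total would be at most 22 × 13 = 286, which is less than 292.
So some jar holds at least ⌈292/22⌉ = 14 coins.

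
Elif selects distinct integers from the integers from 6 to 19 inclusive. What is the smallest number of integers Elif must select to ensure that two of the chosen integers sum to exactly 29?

Group the elements by complementary pair {x, 29−x}: {10,19}, {11,18}, {12,17}, …, giving 5 two-element pairs and 4 integers whose partner 29−x falls outside [6,19].
Treating each of those 9 groups as a pigeonhole, one can pick one integer per group — 9 integers — with no two summing to 29.
The 10th integer lands in an occupied pair, forcing a sum of 29.

10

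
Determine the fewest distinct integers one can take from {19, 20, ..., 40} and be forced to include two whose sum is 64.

15

A set avoiding the sum 64 can contain at most one of each pair {x, 64−x}, plus the 6 elements whose complement lies outside the range or equal to its own complement.
The integers 19, …, 32 (14 of them) are such a set: any two sum to at least 19+20 = 39 and at most 31+32 = 63 < 64.
Any 15th integer completes one of the 8 pairs, so 15 choices force a sum of 64.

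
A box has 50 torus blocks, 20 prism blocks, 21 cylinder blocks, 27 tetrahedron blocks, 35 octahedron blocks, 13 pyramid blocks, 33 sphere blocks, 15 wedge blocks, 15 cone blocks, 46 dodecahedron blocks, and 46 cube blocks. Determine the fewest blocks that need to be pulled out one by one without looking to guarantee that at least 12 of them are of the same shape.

By the pigeonhole principle, the 11 shapes are the holes; the blocks drawn are the pigeons.
To avoid 12 of any one shape, the worst case takes at most 11 of each shape.
That gives 11 + 11 + 11 + 11 + 11 + 11 + 11 + 11 + 11 + 11 + 11 = 121 blocks with no shape reaching 12.
The next block forces some shape to 12, so 121 + 1 = 122.

122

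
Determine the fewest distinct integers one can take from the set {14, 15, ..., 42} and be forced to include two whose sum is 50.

19

Group the elements by complementary pair {x, 50−x}: {14,36}, {15,35}, {16,34}, …, giving 11 two-element pairs, the single value 25 (it cannot pair with itself since the integers are distinct), and 6 integers whose partner 50−x falls outside [14,42].
By pigeonhole, treating each of those 18 groups as a pigeonhole, one can pick one integer per group — 18 integers — with no two summing to 50.
The 19th integer lands in an occupied pair, forcing a sum of 50.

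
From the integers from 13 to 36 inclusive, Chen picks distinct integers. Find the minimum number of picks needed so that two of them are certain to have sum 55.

16

A set avoiding the sum 55 can contain at most one of each pair {x, 55−x}, plus the 6 elements whose complement lies outside the range.
The integers 13, …, 27 (15 of them) are such a set: any two sum to at least 13+14 = 27 and at most 26+27 = 53 < 55.
By the pigeonhole principle, any 16th integer completes one of the 9 pairs, so 16 choices force a sum of 55.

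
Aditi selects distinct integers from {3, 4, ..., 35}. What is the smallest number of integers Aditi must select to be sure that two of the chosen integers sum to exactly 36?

19

Two chosen integers sum to 36 exactly when both halves of some pair {x, 36−x} with 3 ≤ x ≤ 36−x ≤ 33 are chosen — 15 such pairs.
The remaining 3 elements (those with no distinct partner in range) can never complete a 36-sum, so the worst case takes all of them and one from each pair: 3 + 15 = 18.
The 19th integer has to be the second member of some pair, so 18 + 1 = 19.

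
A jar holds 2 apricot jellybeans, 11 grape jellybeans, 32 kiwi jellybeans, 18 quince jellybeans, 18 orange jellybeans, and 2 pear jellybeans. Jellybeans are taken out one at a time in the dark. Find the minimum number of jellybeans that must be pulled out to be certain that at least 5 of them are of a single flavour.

By pigeonhole, put each drawn jellybean into a box by flavour. The largest draw with every box below 5 takes min(count, 4) from each flavour; flavours with fewer than 4 contribute all they have.
Σ min(cᵢ, 4) = 2 + 4 + 4 + 4 + 4 + 2 = 20.
Draw number 20 + 1 = 21 must push one box to 5.

21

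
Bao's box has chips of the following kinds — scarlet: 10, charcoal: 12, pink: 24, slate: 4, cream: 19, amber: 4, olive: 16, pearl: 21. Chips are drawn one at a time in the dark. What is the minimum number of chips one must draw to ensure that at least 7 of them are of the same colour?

45

An adversary could hand out at most 6 chips per colour (slate, amber run out sooner): 6 + 6 + 6 + 4 + 6 + 4 + 6 + 6 = 44 chips and still no colour has 7.
By the pigeonhole principle, one more chip lands in a colour already at 6, so 45 draws are enough and 44 are not.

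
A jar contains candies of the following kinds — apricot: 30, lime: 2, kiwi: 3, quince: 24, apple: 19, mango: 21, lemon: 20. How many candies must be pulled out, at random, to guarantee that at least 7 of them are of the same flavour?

36

By pigeonhole, the 7 flavours are the holes; the candies drawn are the pigeons.
To avoid 7 of any one flavour, the worst case takes at most 6 of each flavour, or every candy of a flavour that has fewer than 6.
That gives 6 + 2 + 3 + 6 + 6 + 6 + 6 = 35 candies with no flavour reaching 7.
The next candy forces some flavour to 7, so 35 + 1 = 36.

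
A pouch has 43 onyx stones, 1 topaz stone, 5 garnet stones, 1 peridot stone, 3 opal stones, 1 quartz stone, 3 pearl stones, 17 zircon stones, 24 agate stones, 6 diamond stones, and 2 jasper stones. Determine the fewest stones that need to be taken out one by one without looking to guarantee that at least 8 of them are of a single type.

44

Pigeonhole: the 11 types are the holes; the stones drawn are the pigeons.
To avoid 8 of any one type, the worst case takes at most 7 of each type, or every stone of a type that has fewer than 7.
That gives 7 + 1 + 5 + 1 + 3 + 1 + 3 + 7 + 7 + 6 + 2 = 43 stones with no type reaching 8.
The next stone forces some type to 8, so 43 + 1 = 44.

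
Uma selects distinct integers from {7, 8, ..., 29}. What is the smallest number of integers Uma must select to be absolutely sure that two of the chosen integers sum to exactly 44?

17

Group the elements by complementary pair {x, 44−x}: {15,29}, {16,28}, {17,27}, …, giving 7 two-element pairs, the single value 22 (it cannot pair with itself since the integers are distinct), and 8 integers whose partner 44−x falls outside [7,29].
Treating each of those 16 groups as a pigeonhole, one can pick one integer per group — 16 integers — with no two summing to 44.
The 17th integer lands in an occupied pair, forcing a sum of 44.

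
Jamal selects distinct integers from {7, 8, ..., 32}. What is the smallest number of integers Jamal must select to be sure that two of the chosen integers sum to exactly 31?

18

A set avoiding the sum 31 can contain at most one of each pair {x, 31−x}, plus the 8 elements whose complement lies outside the range.
The integers 16, …, 32 (17 of them) are such a set: any two sum to at least 16+17 = 33 > 31.
Pigeonhole: any 18th integer completes one of the 9 pairs, so 18 choices force a sum of 31.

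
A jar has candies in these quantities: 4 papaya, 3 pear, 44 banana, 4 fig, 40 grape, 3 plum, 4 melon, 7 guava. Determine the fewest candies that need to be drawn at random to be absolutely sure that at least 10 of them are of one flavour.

Put each drawn candy into a box by flavour. The largest draw with every box below 10 takes min(count, 9) from each flavour; flavours with fewer than 9 contribute all they have.
Σ min(cᵢ, 9) = 4 + 3 + 9 + 4 + 9 + 3 + 4 + 7 = 43.
Draw number 43 + 1 = 44 must push one box to 10.

44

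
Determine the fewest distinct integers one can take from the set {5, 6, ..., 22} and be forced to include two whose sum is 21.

13

Two chosen integers sum to 21 exactly when both halves of some pair {x, 21−x} with 5 ≤ x ≤ 21−x ≤ 16 are chosen — 6 such pairs.
The remaining 6 elements (those with no distinct partner in range) can never complete a 21-sum, so the worst case takes all of them and one from each pair: 6 + 6 = 12.
By pigeonhole, the 13th integer has to be the second member of some pair, so 12 + 1 = 13.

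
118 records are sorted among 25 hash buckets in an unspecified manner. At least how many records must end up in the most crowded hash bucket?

5

By the pigeonhole principle, the 25 hash buckets are the holes and the 118 records are the pigeons.
If every hash bucket held at most 4 records, the total would be at most 25 × 4 = 100, which is less than 118.
So some hash bucket holds at least ⌈118/25⌉ = 5 records.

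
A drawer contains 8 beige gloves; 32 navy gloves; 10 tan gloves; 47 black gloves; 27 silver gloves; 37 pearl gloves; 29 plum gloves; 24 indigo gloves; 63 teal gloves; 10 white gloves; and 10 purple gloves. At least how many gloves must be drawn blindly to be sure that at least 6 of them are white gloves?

In the worst case for collecting white gloves, every non-white glove comes out first.
There are 8 + 32 + 10 + 47 + 27 + 37 + 29 + 24 + 63 + 10 = 287 non-white gloves altogether.
After those, each further glove must be white, so 287 + 6 = 293 draws guarantee 6 white gloves.

293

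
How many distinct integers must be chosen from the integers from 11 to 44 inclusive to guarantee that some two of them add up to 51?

A set avoiding the sum 51 can contain at most one of each pair {x, 51−x}, plus the 4 elements whose complement lies outside the range.
The integers 26, …, 44 (19 of them) are such a set: any two sum to at least 26+27 = 53 > 51.
By pigeonhole, any 20th integer completes one of the 15 pairs, so 20 choices force a sum of 51.

20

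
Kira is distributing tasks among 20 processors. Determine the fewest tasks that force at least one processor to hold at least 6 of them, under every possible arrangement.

101

With 100 tasks one could put exactly 5 in each of the 20 processors, and no processor would reach 6.
One more task must land in a processor that already has 5, giving it 6.
So 20 × 5 + 1 = 101 tasks are required.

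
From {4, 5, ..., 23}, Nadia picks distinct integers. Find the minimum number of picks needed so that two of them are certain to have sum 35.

Two chosen integers sum to 35 exactly when both halves of some pair {x, 35−x} with 12 ≤ x ≤ 35−x ≤ 23 are chosen — 6 such pairs.
The remaining 8 elements (those with no distinct partner in range) can never complete a 35-sum, so the worst case takes all of them and one from each pair: 8 + 6 = 14.
Pigeonhole: the 15th integer has to be the second member of some pair, so 14 + 1 = 15.

15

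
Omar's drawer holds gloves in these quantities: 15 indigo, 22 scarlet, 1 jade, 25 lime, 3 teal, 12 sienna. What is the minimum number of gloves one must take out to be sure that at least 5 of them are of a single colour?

21

Pigeonhole: the 6 colours are the holes; the gloves drawn are the pigeons.
To avoid 5 of any one colour, the worst case takes at most 4 of each colour, or every glove of a colour that has fewer than 4.
That gives 4 + 4 + 1 + 4 + 3 + 4 = 20 gloves with no colour reaching 5.
The next glove forces some colour to 5, so 20 + 1 = 21.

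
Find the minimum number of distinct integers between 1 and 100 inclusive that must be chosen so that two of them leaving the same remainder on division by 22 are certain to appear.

23

Pigeonhole: the 22 residue classes mod 22 are the pigeonholes.
With 22 integers one could put 1 in each residue class and have no class reach 2.
The 23rd integer pushes some class to 2, so 22·1 + 1 = 23.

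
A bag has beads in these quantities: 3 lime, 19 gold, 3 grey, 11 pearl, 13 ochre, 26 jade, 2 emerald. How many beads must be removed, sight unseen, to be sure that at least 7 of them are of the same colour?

33

By pigeonhole, put each drawn bead into a box by colour. The largest draw with every box below 7 takes min(count, 6) from each colour; colours with fewer than 6 contribute all they have.
Σ min(cᵢ, 6) = 3 + 6 + 3 + 6 + 6 + 6 + 2 = 32.
Draw number 32 + 1 = 33 must push one box to 7.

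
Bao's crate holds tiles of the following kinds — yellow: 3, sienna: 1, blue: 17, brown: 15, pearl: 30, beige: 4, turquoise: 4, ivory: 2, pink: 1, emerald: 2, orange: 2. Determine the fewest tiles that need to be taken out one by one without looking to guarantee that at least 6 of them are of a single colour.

35

An adversary could hand out at most 5 tiles per colour (8 colours run out sooner): 3 + 1 + 5 + 5 + 5 + 4 + 4 + 2 + 1 + 2 + 2 = 34 tiles and still no colour has 6.
By the pigeonhole principle, one more tile lands in a colour already at 5, so 35 draws are enough and 34 are not.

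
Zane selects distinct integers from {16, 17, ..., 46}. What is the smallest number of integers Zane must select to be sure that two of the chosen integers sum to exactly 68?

20

Group the elements by complementary pair {x, 68−x}: {22,46}, {23,45}, {24,44}, …, giving 12 two-element pairs, the single value 34 (it cannot pair with itself since the integers are distinct), and 6 integers whose partner 68−x falls outside [16,46].
Treating each of those 19 groups as a pigeonhole, one can pick one integer per group — 19 integers — with no two summing to 68.
The 20th integer lands in an occupied pair, forcing a sum of 68.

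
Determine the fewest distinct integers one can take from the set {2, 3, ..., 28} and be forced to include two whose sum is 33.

16

Group the elements by complementary pair {x, 33−x}: {5,28}, {6,27}, {7,26}, …, giving 12 two-element pairs and 3 integers whose partner 33−x falls outside [2,28].
Treating each of those 15 groups as a pigeonhole, one can pick one integer per group — 15 integers — with no two summing to 33.
The 16th integer lands in an occupied pair, forcing a sum of 33.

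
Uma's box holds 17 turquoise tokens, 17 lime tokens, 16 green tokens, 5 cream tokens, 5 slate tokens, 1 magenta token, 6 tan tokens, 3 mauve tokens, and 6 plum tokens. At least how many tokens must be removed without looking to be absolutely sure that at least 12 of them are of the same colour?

Pigeonhole: the 9 colours are the holes; the tokens drawn are the pigeons.
To avoid 12 of any one colour, the worst case takes at most 11 of each colour, or every token of a colour that has fewer than 11.
That gives 11 + 11 + 11 + 5 + 5 + 1 + 6 + 3 + 6 = 59 tokens with no colour reaching 12.
The next token forces some colour to 12, so 59 + 1 = 60.

60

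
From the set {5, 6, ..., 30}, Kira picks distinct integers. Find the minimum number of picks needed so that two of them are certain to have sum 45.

A set avoiding the sum 45 can contain at most one of each pair {x, 45−x}, plus the 10 elements whose complement lies outside the range.
The integers 5, …, 22 (18 of them) are such a set: any two sum to at least 5+6 = 11 and at most 21+22 = 43 < 45.
Any 19th integer completes one of the 8 pairs, so 19 choices force a sum of 45.

19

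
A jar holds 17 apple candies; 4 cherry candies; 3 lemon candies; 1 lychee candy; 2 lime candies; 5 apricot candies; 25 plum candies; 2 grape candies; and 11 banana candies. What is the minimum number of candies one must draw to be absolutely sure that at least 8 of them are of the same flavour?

An adversary could hand out at most 7 candies per flavour (6 flavours run out sooner): 7 + 4 + 3 + 1 + 2 + 5 + 7 + 2 + 7 = 38 candies and still no flavour has 8.
One more candy lands in a flavour already at 7, so 39 draws are enough and 38 are not.

39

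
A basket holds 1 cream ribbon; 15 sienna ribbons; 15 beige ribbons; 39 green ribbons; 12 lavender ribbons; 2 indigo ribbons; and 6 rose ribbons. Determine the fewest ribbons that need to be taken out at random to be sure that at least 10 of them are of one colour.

By pigeonhole, put each drawn ribbon into a box by colour. The largest draw with every box below 10 takes min(count, 9) from each colour; colours with fewer than 9 contribute all they have.
Σ min(cᵢ, 9) = 1 + 9 + 9 + 9 + 9 + 2 + 6 = 45.
Draw number 45 + 1 = 46 must push one box to 10.

46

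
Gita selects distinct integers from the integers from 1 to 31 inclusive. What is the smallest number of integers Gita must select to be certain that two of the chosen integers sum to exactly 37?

A set avoiding the sum 37 can contain at most one of each pair {x, 37−x}, plus the 5 elements whose complement lies outside the range.
The integers 1, …, 18 (18 of them) are such a set: any two sum to at least 1+2 = 3 and at most 17+18 = 35 < 37.
By the pigeonhole principle, any 19th integer completes one of the 13 pairs, so 19 choices force a sum of 37.

19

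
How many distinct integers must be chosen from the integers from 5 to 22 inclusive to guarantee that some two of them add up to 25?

11

A set avoiding the sum 25 can contain at most one of each pair {x, 25−x}, plus the 2 elements whose complement lies outside the range.
The integers 13, …, 22 (10 of them) are such a set: any two sum to at least 13+14 = 27 > 25.
By pigeonhole, any 11th integer completes one of the 8 pairs, so 11 choices force a sum of 25.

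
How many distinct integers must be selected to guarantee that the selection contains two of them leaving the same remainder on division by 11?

Pigeonhole: the 11 residue classes mod 11 are the pigeonholes.
With 11 integers one could put 1 in each residue class and have no class reach 2.
The 12th integer pushes some class to 2, so 11·1 + 1 = 12.

12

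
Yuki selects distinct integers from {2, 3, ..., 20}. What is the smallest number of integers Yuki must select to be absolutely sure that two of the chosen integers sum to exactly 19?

12

Two chosen integers sum to 19 exactly when both halves of some pair {x, 19−x} with 2 ≤ x ≤ 19−x ≤ 17 are chosen — 8 such pairs.
The remaining 3 elements (those with no distinct partner in range) can never complete a 19-sum, so the worst case takes all of them and one from each pair: 3 + 8 = 11.
The 12th integer has to be the second member of some pair, so 11 + 1 = 12.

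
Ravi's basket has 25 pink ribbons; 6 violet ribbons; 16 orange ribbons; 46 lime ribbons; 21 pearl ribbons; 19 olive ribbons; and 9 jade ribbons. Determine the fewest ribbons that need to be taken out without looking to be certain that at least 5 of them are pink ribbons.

122

In the worst case for collecting pink ribbons, every non-pink ribbon comes out first.
There are 6 + 16 + 46 + 21 + 19 + 9 = 117 non-pink ribbons altogether.
After those, each further ribbon must be pink, so 117 + 5 = 122 draws guarantee 5 pink ribbons.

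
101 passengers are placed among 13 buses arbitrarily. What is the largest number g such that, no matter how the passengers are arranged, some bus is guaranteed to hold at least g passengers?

The 13 buses are the holes and the 101 passengers are the pigeons.
If every bus held at most 7 passengers, the total would be at most 13 × 7 = 91, which is less than 101.
So some bus holds at least ⌈101/13⌉ = 8 passengers.

8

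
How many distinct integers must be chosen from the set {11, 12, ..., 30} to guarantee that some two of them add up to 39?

Two chosen integers sum to 39 exactly when both halves of some pair {x, 39−x} with 11 ≤ x ≤ 39−x ≤ 28 are chosen — 9 such pairs.
The remaining 2 elements (those with no distinct partner in range) can never complete a 39-sum, so the worst case takes all of them and one from each pair: 2 + 9 = 11.
By pigeonhole, the 12th integer has to be the second member of some pair, so 11 + 1 = 12.

12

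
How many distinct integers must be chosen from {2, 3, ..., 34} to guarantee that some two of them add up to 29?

21

Two chosen integers sum to 29 exactly when both halves of some pair {x, 29−x} with 2 ≤ x ≤ 29−x ≤ 27 are chosen — 13 such pairs.
The remaining 7 elements (those with no distinct partner in range) can never complete a 29-sum, so the worst case takes all of them and one from each pair: 7 + 13 = 20.
Pigeonhole: the 21st integer has to be the second member of some pair, so 20 + 1 = 21.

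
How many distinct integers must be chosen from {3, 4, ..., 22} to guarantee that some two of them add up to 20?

Group the elements by complementary pair {x, 20−x}: {3,17}, {4,16}, {5,15}, …, giving 7 two-element pairs; the single value 10 (it cannot pair with itself since the integers are distinct); and 5 integers whose partner 20−x falls outside [3,22].
Treating each of those 13 groups as a pigeonhole, one can pick one integer per group — 13 integers — with no two summing to 20.
The 14th integer lands in an occupied pair, forcing a sum of 20.

14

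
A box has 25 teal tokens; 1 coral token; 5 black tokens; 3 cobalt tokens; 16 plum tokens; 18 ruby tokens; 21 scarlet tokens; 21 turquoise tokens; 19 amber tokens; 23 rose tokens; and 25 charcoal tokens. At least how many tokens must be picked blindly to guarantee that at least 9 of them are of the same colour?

The 11 colours are the holes; the tokens drawn are the pigeons.
To avoid 9 of any one colour, the worst case takes at most 8 of each colour, or every token of a colour that has fewer than 8.
That gives 8 + 1 + 5 + 3 + 8 + 8 + 8 + 8 + 8 + 8 + 8 = 73 tokens with no colour reaching 9.
The next token forces some colour to 9, so 73 + 1 = 74.

74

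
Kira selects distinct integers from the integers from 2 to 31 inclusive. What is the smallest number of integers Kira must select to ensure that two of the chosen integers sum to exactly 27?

Group the elements by complementary pair {x, 27−x}: {2,25}, {3,24}, {4,23}, …, giving 12 two-element pairs and 6 integers whose partner 27−x falls outside [2,31].
Pigeonhole: treating each of those 18 groups as a pigeonhole, one can pick one integer per group — 18 integers — with no two summing to 27.
The 19th integer lands in an occupied pair, forcing a sum of 27.

19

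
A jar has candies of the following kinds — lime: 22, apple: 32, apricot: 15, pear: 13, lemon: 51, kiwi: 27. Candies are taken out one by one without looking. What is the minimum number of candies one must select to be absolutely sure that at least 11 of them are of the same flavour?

61

Put each drawn candy into a box by flavour. The largest draw with every box below 11 takes min(count, 10) from each flavour.
Σ min(cᵢ, 10) = 10 + 10 + 10 + 10 + 10 + 10 = 60.
Draw number 60 + 1 = 61 must push one box to 11.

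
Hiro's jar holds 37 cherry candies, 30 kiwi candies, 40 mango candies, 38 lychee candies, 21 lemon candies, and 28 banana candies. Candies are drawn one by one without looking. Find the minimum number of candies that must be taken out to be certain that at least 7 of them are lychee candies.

In the worst case for collecting lychee candies, every non-lychee candy comes out first.
There are 37 + 30 + 40 + 21 + 28 = 156 non-lychee candies altogether.
After those, each further candy must be lychee, so 156 + 7 = 163 draws guarantee 7 lychee candies.

163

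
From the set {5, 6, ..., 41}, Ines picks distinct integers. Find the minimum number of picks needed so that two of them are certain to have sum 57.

25

Group the elements by complementary pair {x, 57−x}: {16,41}, {17,40}, {18,39}, …, giving 13 two-element pairs and 11 integers whose partner 57−x falls outside [5,41].
Treating each of those 24 groups as a pigeonhole, one can pick one integer per group — 24 integers — with no two summing to 57.
The 25th integer lands in an occupied pair, forcing a sum of 57.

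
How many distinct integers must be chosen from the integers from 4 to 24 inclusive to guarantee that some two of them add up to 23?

14

Two chosen integers sum to 23 exactly when both halves of some pair {x, 23−x} with 4 ≤ x ≤ 23−x ≤ 19 are chosen — 8 such pairs.
The remaining 5 elements (those with no distinct partner in range) can never complete a 23-sum, so the worst case takes all of them and one from each pair: 5 + 8 = 13.
The 14th integer has to be the second member of some pair, so 13 + 1 = 14.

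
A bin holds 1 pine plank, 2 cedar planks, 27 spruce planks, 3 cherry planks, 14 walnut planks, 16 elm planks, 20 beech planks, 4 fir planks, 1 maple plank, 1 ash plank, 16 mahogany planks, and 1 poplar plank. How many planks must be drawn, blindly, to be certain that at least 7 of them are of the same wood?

44

An adversary could hand out at most 6 planks per wood (7 woods run out sooner): 1 + 2 + 6 + 3 + 6 + 6 + 6 + 4 + 1 + 1 + 6 + 1 = 43 planks and still no wood has 7.
One more plank lands in a wood already at 6, so 44 draws are enough and 43 are not.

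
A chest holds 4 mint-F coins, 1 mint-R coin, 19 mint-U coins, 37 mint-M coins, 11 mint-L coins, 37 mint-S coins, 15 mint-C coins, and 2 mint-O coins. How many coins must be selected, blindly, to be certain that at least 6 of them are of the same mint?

By pigeonhole, put each drawn coin into a box by mint. The largest draw with every box below 6 takes min(count, 5) from each mint; mints with fewer than 5 contribute all they have.
Σ min(cᵢ, 5) = 4 + 1 + 5 + 5 + 5 + 5 + 5 + 2 = 32.
Draw number 32 + 1 = 33 must push one box to 6.

33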